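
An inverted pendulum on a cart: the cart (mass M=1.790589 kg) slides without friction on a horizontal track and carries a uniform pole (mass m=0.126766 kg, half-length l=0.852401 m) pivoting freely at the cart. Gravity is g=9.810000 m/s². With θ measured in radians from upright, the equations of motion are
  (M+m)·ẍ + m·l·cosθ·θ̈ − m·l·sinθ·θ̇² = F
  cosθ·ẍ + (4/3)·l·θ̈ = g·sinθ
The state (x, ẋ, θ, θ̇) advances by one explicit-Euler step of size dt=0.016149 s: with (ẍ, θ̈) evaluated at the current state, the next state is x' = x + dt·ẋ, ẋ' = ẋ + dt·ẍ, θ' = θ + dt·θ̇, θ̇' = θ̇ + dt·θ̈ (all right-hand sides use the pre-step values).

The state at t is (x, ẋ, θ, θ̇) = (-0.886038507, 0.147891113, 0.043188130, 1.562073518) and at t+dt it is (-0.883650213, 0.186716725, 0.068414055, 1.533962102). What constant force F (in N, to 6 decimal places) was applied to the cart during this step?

F = 4.410421 N

ẍ = (ẋ'−ẋ)/dt = (0.186716725−0.147891113)/0.016149 = 2.404212
θ̈ = (θ̇'−θ̇)/dt = (1.533962102−1.562073518)/0.016149 = -1.740753
sinθ=0.043175, cosθ=0.999068
F = (M+m)·ẍ + m·l·cosθ·θ̈ − m·l·sinθ·θ̇² = 4.609727 + -0.187922 − 0.011384 = 4.410421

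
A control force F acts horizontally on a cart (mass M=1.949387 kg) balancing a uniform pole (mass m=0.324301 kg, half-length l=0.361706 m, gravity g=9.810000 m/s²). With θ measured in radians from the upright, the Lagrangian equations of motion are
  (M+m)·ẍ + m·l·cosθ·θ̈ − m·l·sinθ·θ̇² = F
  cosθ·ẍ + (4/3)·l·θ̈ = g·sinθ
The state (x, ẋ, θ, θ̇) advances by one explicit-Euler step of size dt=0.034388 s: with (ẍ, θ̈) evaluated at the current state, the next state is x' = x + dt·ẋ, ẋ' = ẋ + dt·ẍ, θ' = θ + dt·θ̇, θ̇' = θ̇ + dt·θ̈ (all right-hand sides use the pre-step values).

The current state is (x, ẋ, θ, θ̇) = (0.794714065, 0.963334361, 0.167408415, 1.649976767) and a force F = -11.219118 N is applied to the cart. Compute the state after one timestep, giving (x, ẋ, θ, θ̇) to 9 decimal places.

sinθ=0.166627557, cosθ=0.986019907
temp = (F + m·l·θ̇²·sinθ)/(M+m) = (-11.219118 + 0.053211621)/2.273688 = -4.910922862
θ̈ = (g·sinθ − cosθ·temp)/(l·(4/3 − m·cos²θ/(M+m))) = 14.988756414
ẍ = temp − m·l·θ̈·cosθ/(M+m) = -5.673395768
Euler: x'=0.794714065+0.034388·0.963334361=0.827841207, ẋ'=0.963334361+0.034388·-5.673395768=0.768237627
       θ'=0.167408415+0.034388·1.649976767=0.224147816, θ̇'=1.649976767+0.034388·14.988756414=2.165410123

(0.827841207, 0.768237627, 0.224147816, 2.165410123)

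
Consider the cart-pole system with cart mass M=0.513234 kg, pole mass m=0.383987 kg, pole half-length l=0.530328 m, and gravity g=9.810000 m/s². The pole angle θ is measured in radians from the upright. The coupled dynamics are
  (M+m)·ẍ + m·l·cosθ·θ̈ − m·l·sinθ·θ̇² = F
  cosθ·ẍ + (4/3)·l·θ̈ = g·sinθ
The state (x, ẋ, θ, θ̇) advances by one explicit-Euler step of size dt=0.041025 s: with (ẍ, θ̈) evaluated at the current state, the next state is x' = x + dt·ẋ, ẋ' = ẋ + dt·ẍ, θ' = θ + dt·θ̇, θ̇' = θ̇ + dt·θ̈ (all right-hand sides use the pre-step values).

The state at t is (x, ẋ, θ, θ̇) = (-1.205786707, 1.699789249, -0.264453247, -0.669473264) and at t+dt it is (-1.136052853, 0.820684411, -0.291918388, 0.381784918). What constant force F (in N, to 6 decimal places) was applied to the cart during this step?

ẍ = (ẋ'−ẋ)/dt = (0.820684411−1.699789249)/0.041025 = -21.428515
θ̈ = (θ̇'−θ̇)/dt = (0.381784918−-0.669473264)/0.041025 = 25.624819
sinθ=-0.261382, cosθ=0.965236
F = (M+m)·ẍ + m·l·cosθ·θ̈ − m·l·sinθ·θ̇² = -19.226114 + 5.036806 − -0.023856 = -14.165452

F = -14.165452 N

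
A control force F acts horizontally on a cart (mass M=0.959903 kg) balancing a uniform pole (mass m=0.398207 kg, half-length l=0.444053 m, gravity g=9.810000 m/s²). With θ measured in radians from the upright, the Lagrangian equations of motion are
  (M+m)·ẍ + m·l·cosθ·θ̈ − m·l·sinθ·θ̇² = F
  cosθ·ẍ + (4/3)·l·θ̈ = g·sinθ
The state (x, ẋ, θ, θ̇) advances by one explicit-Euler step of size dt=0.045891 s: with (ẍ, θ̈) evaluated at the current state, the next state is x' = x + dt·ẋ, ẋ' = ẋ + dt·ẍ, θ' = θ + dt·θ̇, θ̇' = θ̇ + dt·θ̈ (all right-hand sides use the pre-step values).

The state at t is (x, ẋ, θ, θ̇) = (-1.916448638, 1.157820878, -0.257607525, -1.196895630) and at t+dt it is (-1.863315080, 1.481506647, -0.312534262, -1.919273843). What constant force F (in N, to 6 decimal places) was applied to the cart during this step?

F = 6.952189 N

ẍ = (ẋ'−ẋ)/dt = (1.481506647−1.157820878)/0.045891 = 7.053361
θ̈ = (θ̇'−θ̇)/dt = (-1.919273843−-1.196895630)/0.045891 = -15.741174
sinθ=-0.254768, cosθ=0.967002
F = (M+m)·ẍ + m·l·cosθ·θ̈ − m·l·sinθ·θ̇² = 9.579240 + -2.691586 − -0.064536 = 6.952189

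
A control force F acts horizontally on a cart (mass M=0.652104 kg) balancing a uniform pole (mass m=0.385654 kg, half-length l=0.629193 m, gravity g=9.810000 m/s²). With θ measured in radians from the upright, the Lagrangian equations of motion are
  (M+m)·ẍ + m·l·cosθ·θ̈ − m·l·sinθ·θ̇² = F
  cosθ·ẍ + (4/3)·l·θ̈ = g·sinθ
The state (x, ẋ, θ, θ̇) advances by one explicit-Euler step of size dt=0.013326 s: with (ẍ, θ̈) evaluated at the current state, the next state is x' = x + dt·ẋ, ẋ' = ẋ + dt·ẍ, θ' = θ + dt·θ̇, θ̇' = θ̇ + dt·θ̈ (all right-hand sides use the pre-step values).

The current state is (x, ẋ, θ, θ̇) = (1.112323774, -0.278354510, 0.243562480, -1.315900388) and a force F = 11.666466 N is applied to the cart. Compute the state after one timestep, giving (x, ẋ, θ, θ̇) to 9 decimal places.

(1.108614422, -0.085018036, 0.226026791, -1.501976333)

sinθ=0.241161483, cosθ=0.970485002
temp = (F + m·l·θ̇²·sinθ)/(M+m) = (11.666466 + 0.101329453)/1.037758 = 11.339633569
θ̈ = (g·sinθ − cosθ·temp)/(l·(4/3 − m·cos²θ/(M+m))) = -13.963375701
ẍ = temp − m·l·θ̈·cosθ/(M+m) = 14.508215082
Euler: x'=1.112323774+0.013326·-0.278354510=1.108614422, ẋ'=-0.278354510+0.013326·14.508215082=-0.085018036
       θ'=0.243562480+0.013326·-1.315900388=0.226026791, θ̇'=-1.315900388+0.013326·-13.963375701=-1.501976333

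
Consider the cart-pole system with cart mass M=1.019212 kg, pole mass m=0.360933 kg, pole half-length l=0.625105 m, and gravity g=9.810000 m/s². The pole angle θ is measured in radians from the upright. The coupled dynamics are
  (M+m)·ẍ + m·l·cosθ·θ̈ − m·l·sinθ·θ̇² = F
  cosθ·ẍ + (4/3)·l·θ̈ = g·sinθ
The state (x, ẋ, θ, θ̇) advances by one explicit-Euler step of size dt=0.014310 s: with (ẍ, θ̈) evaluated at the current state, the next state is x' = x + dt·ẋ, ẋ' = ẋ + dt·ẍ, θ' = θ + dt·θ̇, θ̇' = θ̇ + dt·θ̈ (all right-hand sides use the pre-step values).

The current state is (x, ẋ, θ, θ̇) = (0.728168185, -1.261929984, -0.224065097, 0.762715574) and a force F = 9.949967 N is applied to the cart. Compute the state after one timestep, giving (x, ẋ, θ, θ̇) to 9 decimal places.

(0.710109967, -1.128159084, -0.213150637, 0.568805473)

sinθ=-0.222194927, cosθ=0.975002264
temp = (F + m·l·θ̇²·sinθ)/(M+m) = (9.949967 + -0.029163452)/1.380145 = 7.188232793
θ̈ = (g·sinθ − cosθ·temp)/(l·(4/3 − m·cos²θ/(M+m))) = -13.550670927
ẍ = temp − m·l·θ̈·cosθ/(M+m) = 9.348071253
Euler: x'=0.728168185+0.014310·-1.261929984=0.710109967, ẋ'=-1.261929984+0.014310·9.348071253=-1.128159084
       θ'=-0.224065097+0.014310·0.762715574=-0.213150637, θ̇'=0.762715574+0.014310·-13.550670927=0.568805473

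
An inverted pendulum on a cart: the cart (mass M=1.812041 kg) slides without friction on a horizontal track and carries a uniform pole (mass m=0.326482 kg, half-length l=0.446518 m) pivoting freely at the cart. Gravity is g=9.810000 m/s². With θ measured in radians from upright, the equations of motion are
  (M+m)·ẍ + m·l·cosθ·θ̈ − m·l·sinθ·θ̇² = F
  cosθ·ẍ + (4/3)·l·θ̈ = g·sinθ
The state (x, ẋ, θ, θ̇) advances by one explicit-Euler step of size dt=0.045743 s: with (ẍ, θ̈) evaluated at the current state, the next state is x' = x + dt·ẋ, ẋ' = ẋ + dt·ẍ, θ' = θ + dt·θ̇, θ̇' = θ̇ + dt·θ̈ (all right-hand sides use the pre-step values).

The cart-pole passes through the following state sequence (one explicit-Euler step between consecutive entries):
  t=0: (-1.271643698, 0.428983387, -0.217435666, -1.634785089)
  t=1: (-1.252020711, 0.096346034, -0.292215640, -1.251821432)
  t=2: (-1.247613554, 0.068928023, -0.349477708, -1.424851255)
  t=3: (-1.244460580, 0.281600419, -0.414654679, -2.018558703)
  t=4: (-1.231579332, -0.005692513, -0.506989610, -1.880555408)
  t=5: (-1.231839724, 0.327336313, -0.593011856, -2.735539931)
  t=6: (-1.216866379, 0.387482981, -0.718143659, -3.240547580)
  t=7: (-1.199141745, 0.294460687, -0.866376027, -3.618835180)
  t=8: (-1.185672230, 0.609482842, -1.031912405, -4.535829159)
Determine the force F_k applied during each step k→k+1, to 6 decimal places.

step 0→1:
  ẍ = (ẋ'−ẋ)/dt = (0.096346034−0.428983387)/0.045743 = -7.271874
  θ̈ = (θ̇'−θ̇)/dt = (-1.251821432−-1.634785089)/0.045743 = 8.372071
  sinθ=-0.215726, cosθ=0.976454
  F = (M+m)·ẍ + m·l·cosθ·θ̈ − m·l·sinθ·θ̇² = -15.551071 + 1.191744 − -0.084047 = -14.275280
step 1→2:
  ẍ = (ẋ'−ẋ)/dt = (0.068928023−0.096346034)/0.045743 = -0.599392
  θ̈ = (θ̇'−θ̇)/dt = (-1.424851255−-1.251821432)/0.045743 = -3.782651
  sinθ=-0.288075, cosθ=0.957608
  F = (M+m)·ẍ + m·l·cosθ·θ̈ − m·l·sinθ·θ̇² = -1.281815 + -0.528059 − -0.065809 = -1.744064
step 2→3:
  ẍ = (ẋ'−ẋ)/dt = (0.281600419−0.068928023)/0.045743 = 4.649288
  θ̈ = (θ̇'−θ̇)/dt = (-2.018558703−-1.424851255)/0.045743 = -12.979198
  sinθ=-0.342407, cosθ=0.939552
  F = (M+m)·ẍ + m·l·cosθ·θ̈ − m·l·sinθ·θ̇² = 9.942610 + -1.777734 − -0.101340 = 8.266216
step 3→4:
  ẍ = (ẋ'−ẋ)/dt = (-0.005692513−0.281600419)/0.045743 = -6.280588
  θ̈ = (θ̇'−θ̇)/dt = (-1.880555408−-2.018558703)/0.045743 = 3.016927
  sinθ=-0.402874, cosθ=0.915255
  F = (M+m)·ẍ + m·l·cosθ·θ̈ − m·l·sinθ·θ̇² = -13.431182 + 0.402537 − -0.239304 = -12.789341
step 4→5:
  ẍ = (ẋ'−ẋ)/dt = (0.327336313−-0.005692513)/0.045743 = 7.280433
  θ̈ = (θ̇'−θ̇)/dt = (-2.735539931−-1.880555408)/0.045743 = -18.691046
  sinθ=-0.485548, cosθ=0.874210
  F = (M+m)·ẍ + m·l·cosθ·θ̈ − m·l·sinθ·θ̇² = 15.569372 + -2.382032 − -0.250324 = 13.437664
step 5→6:
  ẍ = (ẋ'−ẋ)/dt = (0.387482981−0.327336313)/0.045743 = 1.314882
  θ̈ = (θ̇'−θ̇)/dt = (-3.240547580−-2.735539931)/0.045743 = -11.040108
  sinθ=-0.558861, cosθ=0.829261
  F = (M+m)·ẍ + m·l·cosθ·θ̈ − m·l·sinθ·θ̇² = 2.811906 + -1.334636 − -0.609661 = 2.086931
step 6→7:
  ẍ = (ẋ'−ẋ)/dt = (0.294460687−0.387482981)/0.045743 = -2.033585
  θ̈ = (θ̇'−θ̇)/dt = (-3.618835180−-3.240547580)/0.045743 = -8.269847
  sinθ=-0.657988, cosθ=0.753028
  F = (M+m)·ẍ + m·l·cosθ·θ̈ − m·l·sinθ·θ̇² = -4.348869 + -0.907835 − -1.007286 = -4.249418
step 7→8:
  ẍ = (ẋ'−ẋ)/dt = (0.609482842−0.294460687)/0.045743 = 6.886784
  θ̈ = (θ̇'−θ̇)/dt = (-4.535829159−-3.618835180)/0.045743 = -20.046651
  sinθ=-0.761987, cosθ=0.647592
  F = (M+m)·ẍ + m·l·cosθ·θ̈ − m·l·sinθ·θ̇² = 14.727546 + -1.892525 − -1.454733 = 14.289754

F_0 = -14.275280 N
F_1 = -1.744064 N
F_2 = 8.266216 N
F_3 = -12.789341 N
F_4 = 13.437664 N
F_5 = 2.086931 N
F_6 = -4.249418 N
F_7 = 14.289754 N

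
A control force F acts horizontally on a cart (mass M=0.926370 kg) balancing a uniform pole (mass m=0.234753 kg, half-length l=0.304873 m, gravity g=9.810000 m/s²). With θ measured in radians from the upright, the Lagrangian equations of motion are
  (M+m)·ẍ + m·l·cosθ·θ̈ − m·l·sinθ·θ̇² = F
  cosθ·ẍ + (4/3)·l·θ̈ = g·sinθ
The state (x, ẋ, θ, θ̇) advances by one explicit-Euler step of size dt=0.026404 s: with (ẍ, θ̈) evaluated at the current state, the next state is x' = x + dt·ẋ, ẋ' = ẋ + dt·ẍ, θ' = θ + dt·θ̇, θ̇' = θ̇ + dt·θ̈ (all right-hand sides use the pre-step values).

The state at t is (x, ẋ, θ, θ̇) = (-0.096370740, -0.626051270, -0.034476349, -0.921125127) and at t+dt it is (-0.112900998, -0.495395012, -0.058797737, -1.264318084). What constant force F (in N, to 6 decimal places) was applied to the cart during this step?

ẍ = (ẋ'−ẋ)/dt = (-0.495395012−-0.626051270)/0.026404 = 4.948351
θ̈ = (θ̇'−θ̇)/dt = (-1.264318084−-0.921125127)/0.026404 = -12.997764
sinθ=-0.034470, cosθ=0.999406
F = (M+m)·ẍ + m·l·cosθ·θ̈ − m·l·sinθ·θ̇² = 5.745644 + -0.929695 − -0.002093 = 4.818042

F = 4.818042 N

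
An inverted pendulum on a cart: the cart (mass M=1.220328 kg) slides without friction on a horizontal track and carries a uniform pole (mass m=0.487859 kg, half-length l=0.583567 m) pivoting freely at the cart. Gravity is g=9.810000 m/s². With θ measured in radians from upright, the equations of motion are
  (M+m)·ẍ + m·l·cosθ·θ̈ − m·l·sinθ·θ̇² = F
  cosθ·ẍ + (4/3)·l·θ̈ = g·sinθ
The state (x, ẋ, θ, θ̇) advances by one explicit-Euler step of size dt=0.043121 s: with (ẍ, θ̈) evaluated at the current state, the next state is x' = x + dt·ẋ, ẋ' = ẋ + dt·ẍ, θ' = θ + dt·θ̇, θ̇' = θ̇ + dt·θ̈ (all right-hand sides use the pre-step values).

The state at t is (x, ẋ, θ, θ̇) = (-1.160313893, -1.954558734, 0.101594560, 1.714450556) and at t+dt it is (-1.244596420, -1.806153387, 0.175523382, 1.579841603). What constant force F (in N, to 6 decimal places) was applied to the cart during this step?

ẍ = (ẋ'−ẋ)/dt = (-1.806153387−-1.954558734)/0.043121 = 3.441603
θ̈ = (θ̇'−θ̇)/dt = (1.579841603−1.714450556)/0.043121 = -3.121657
sinθ=0.101420, cosθ=0.994844
F = (M+m)·ẍ + m·l·cosθ·θ̈ − m·l·sinθ·θ̇² = 5.878901 + -0.884148 − 0.084871 = 4.909882

F = 4.909882 N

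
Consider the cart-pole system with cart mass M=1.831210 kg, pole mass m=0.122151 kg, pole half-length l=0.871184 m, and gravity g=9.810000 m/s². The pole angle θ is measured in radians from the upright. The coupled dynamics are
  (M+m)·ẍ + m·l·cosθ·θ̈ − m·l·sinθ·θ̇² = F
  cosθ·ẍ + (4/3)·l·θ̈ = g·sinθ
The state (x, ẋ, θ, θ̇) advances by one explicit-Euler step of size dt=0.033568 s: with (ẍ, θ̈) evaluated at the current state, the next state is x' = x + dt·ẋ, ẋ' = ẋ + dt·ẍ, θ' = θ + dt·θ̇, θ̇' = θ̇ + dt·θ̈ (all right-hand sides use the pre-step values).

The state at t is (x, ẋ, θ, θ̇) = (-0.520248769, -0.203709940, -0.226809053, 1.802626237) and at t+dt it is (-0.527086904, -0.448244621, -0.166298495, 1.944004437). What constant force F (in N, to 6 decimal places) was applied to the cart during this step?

ẍ = (ẋ'−ẋ)/dt = (-0.448244621−-0.203709940)/0.033568 = -7.284756
θ̈ = (θ̇'−θ̇)/dt = (1.944004437−1.802626237)/0.033568 = 4.211696
sinθ=-0.224869, cosθ=0.974389
F = (M+m)·ẍ + m·l·cosθ·θ̈ − m·l·sinθ·θ̇² = -14.229758 + 0.436713 − -0.077759 = -13.715286

F = -13.715286 N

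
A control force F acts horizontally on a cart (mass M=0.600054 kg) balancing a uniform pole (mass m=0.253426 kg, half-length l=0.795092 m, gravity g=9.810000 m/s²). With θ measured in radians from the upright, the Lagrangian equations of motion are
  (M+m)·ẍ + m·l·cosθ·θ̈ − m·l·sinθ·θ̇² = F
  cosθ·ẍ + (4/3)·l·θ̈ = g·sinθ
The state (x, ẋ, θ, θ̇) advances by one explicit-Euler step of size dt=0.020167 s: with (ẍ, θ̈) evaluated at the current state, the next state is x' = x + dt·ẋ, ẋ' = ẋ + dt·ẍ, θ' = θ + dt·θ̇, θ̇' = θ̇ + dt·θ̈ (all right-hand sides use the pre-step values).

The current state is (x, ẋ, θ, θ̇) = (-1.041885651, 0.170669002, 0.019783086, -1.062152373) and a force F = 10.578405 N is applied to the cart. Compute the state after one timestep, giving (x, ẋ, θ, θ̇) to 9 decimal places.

(-1.038443769, 0.491221405, -0.001637341, -1.360774496)

sinθ=0.019781796, cosθ=0.999804321
temp = (F + m·l·θ̇²·sinθ)/(M+m) = (10.578405 + 0.004496845)/0.853480 = 12.399706900
θ̈ = (g·sinθ − cosθ·temp)/(l·(4/3 − m·cos²θ/(M+m))) = -14.807463819
ẍ = temp − m·l·θ̈·cosθ/(M+m) = 15.894897741
Euler: x'=-1.041885651+0.020167·0.170669002=-1.038443769, ẋ'=0.170669002+0.020167·15.894897741=0.491221405
       θ'=0.019783086+0.020167·-1.062152373=-0.001637341, θ̇'=-1.062152373+0.020167·-14.807463819=-1.360774496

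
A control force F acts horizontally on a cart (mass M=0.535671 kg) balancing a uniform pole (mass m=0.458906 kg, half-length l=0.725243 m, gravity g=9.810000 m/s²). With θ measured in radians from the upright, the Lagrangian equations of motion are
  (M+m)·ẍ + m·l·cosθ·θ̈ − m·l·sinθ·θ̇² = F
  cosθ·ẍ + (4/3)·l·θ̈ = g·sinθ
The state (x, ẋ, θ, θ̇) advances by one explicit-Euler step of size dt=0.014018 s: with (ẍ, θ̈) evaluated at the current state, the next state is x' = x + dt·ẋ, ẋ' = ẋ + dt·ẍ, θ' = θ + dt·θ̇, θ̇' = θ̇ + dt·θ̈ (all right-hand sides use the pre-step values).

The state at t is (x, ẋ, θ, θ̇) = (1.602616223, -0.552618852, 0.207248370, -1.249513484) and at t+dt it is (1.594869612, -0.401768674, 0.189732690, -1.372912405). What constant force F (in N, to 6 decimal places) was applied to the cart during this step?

ẍ = (ẋ'−ẋ)/dt = (-0.401768674−-0.552618852)/0.014018 = 10.761177
θ̈ = (θ̇'−θ̇)/dt = (-1.372912405−-1.249513484)/0.014018 = -8.802891
sinθ=0.205768, cosθ=0.978601
F = (M+m)·ẍ + m·l·cosθ·θ̈ − m·l·sinθ·θ̇² = 10.702819 + -2.867069 − 0.106922 = 7.728828

F = 7.728828 N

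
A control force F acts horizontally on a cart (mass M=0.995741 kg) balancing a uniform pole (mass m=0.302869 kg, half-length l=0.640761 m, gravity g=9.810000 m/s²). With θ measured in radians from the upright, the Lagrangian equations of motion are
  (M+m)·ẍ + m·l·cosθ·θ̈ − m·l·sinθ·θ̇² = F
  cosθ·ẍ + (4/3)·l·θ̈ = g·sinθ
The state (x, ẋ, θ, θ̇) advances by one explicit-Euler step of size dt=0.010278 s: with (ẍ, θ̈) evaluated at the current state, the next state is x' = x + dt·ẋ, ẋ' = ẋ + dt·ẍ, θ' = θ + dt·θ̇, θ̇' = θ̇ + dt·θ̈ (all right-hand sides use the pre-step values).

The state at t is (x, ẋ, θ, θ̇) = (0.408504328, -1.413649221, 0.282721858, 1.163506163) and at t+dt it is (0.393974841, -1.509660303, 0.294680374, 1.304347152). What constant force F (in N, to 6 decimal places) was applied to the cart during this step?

F = -9.650399 N

ẍ = (ẋ'−ẋ)/dt = (-1.509660303−-1.413649221)/0.010278 = -9.341417
θ̈ = (θ̇'−θ̇)/dt = (1.304347152−1.163506163)/0.010278 = 13.703151
sinθ=0.278970, cosθ=0.960300
F = (M+m)·ẍ + m·l·cosθ·θ̈ − m·l·sinθ·θ̇² = -12.130857 + 2.553749 − 0.073290 = -9.650399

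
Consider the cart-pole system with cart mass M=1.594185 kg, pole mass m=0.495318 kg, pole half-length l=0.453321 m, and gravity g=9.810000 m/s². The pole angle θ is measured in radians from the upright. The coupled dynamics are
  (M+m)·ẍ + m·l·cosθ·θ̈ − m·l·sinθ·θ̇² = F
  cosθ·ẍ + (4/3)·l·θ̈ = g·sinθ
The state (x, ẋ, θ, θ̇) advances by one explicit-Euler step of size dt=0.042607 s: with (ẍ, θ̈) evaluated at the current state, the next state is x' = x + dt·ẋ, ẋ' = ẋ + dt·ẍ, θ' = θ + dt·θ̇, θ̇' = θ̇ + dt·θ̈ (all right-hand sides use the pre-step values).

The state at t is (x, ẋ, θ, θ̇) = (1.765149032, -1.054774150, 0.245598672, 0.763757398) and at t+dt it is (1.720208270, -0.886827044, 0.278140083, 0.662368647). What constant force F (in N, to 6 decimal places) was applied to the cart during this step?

F = 7.686217 N

ẍ = (ẋ'−ẋ)/dt = (-0.886827044−-1.054774150)/0.042607 = 3.941773
θ̈ = (θ̇'−θ̇)/dt = (0.662368647−0.763757398)/0.042607 = -2.379627
sinθ=0.243137, cosθ=0.969992
F = (M+m)·ẍ + m·l·cosθ·θ̈ − m·l·sinθ·θ̇² = 8.236346 + -0.518283 − 0.031846 = 7.686217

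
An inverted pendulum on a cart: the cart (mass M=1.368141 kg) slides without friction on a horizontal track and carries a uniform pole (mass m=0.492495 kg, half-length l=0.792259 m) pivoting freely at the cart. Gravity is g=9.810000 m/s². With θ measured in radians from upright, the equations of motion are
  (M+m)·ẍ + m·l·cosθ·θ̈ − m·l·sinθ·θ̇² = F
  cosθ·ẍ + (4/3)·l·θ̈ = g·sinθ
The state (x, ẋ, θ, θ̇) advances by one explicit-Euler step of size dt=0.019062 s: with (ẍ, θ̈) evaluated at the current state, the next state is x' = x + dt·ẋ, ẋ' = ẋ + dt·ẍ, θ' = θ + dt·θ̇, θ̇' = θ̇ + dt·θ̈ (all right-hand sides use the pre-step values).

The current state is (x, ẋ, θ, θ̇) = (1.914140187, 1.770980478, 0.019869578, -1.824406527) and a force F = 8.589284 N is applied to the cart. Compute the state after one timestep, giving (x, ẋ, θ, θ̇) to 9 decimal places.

sinθ=0.019868271, cosθ=0.999802606
temp = (F + m·l·θ̇²·sinθ)/(M+m) = (8.589284 + 0.025803125)/1.860636 = 4.630184047
θ̈ = (g·sinθ − cosθ·temp)/(l·(4/3 − m·cos²θ/(M+m))) = -5.237083107
ẍ = temp − m·l·θ̈·cosθ/(M+m) = 5.728206746
Euler: x'=1.914140187+0.019062·1.770980478=1.947898617, ẋ'=1.770980478+0.019062·5.728206746=1.880171555
       θ'=0.019869578+0.019062·-1.824406527=-0.014907259, θ̇'=-1.824406527+0.019062·-5.237083107=-1.924235805

(1.947898617, 1.880171555, -0.014907259, -1.924235805)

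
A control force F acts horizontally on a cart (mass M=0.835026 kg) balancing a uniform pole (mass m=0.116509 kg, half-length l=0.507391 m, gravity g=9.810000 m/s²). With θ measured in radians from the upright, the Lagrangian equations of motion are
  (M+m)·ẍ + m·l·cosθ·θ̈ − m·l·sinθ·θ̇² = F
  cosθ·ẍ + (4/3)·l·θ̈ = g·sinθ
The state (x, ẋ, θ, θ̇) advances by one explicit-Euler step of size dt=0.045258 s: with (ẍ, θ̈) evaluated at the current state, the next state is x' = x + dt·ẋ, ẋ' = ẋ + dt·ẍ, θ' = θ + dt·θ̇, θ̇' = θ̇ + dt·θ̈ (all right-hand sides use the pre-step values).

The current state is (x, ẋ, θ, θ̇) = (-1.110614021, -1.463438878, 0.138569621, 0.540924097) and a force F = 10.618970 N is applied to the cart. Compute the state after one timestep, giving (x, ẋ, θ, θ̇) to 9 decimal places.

sinθ=0.138126588, cosθ=0.990414583
temp = (F + m·l·θ̇²·sinθ)/(M+m) = (10.618970 + 0.002389198)/0.951535 = 11.162342108
θ̈ = (g·sinθ − cosθ·temp)/(l·(4/3 − m·cos²θ/(M+m))) = -15.758022701
ẍ = temp − m·l·θ̈·cosθ/(M+m) = 12.131950164
Euler: x'=-1.110614021+0.045258·-1.463438878=-1.176846338, ẋ'=-1.463438878+0.045258·12.131950164=-0.914371077
       θ'=0.138569621+0.045258·0.540924097=0.163050764, θ̇'=0.540924097+0.045258·-15.758022701=-0.172252494

(-1.176846338, -0.914371077, 0.163050764, -0.172252494)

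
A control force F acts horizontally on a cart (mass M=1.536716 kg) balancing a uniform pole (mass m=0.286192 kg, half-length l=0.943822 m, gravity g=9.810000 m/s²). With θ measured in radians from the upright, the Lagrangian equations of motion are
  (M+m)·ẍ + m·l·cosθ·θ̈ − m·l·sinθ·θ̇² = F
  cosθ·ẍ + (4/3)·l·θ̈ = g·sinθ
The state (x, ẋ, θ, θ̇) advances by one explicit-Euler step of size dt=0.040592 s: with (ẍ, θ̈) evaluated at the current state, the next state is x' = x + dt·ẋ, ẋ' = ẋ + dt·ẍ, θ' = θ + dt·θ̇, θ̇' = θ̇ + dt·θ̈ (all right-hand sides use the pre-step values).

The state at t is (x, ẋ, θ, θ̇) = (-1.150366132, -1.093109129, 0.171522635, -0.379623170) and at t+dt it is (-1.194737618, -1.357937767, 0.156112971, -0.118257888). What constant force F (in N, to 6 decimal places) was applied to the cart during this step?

F = -10.185884 N

ẍ = (ẋ'−ẋ)/dt = (-1.357937767−-1.093109129)/0.040592 = -6.524158
θ̈ = (θ̇'−θ̇)/dt = (-0.118257888−-0.379623170)/0.040592 = 6.438837
sinθ=0.170683, cosθ=0.985326
F = (M+m)·ẍ + m·l·cosθ·θ̈ − m·l·sinθ·θ̇² = -11.892941 + 1.713701 − 0.006644 = -10.185884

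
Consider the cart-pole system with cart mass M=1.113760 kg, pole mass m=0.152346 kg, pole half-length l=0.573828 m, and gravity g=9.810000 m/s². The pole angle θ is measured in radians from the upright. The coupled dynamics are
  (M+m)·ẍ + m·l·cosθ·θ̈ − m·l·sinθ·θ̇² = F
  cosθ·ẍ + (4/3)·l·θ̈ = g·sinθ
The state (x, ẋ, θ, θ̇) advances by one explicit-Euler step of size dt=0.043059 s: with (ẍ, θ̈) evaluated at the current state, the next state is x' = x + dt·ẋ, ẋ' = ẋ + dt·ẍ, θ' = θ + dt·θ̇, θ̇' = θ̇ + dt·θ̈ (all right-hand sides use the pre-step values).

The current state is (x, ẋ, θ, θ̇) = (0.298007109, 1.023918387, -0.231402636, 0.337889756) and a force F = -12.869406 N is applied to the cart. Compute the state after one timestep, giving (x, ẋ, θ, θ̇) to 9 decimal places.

sinθ=-0.229342998, cosθ=0.973345668
temp = (F + m·l·θ̇²·sinθ)/(M+m) = (-12.869406 + -0.002289013)/1.266106 = -10.166364438
θ̈ = (g·sinθ − cosθ·temp)/(l·(4/3 − m·cos²θ/(M+m))) = 10.927042268
ẍ = temp − m·l·θ̈·cosθ/(M+m) = -10.900730247
Euler: x'=0.298007109+0.043059·1.023918387=0.342096011, ẋ'=1.023918387+0.043059·-10.900730247=0.554543843
       θ'=-0.231402636+0.043059·0.337889756=-0.216853441, θ̇'=0.337889756+0.043059·10.927042268=0.808397269

(0.342096011, 0.554543843, -0.216853441, 0.808397269)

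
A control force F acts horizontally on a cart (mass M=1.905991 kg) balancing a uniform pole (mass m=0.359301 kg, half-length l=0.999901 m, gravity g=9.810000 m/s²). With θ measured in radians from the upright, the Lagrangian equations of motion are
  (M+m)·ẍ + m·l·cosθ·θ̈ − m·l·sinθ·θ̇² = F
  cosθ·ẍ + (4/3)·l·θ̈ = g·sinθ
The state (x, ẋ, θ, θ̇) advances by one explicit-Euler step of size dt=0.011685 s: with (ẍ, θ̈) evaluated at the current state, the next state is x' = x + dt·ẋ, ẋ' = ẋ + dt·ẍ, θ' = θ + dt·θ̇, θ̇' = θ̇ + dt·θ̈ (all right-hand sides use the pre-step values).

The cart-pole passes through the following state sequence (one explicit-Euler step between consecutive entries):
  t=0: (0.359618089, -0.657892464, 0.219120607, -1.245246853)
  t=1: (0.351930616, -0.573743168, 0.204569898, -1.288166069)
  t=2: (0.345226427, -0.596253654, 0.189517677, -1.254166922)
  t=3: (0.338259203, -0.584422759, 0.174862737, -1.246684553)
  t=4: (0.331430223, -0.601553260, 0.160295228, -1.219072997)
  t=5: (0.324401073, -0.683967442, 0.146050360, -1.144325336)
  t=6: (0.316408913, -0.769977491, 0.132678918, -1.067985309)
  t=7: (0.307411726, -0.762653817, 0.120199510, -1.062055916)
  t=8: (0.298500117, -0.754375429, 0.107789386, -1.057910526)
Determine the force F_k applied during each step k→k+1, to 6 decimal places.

F_0 = 14.904324 N
F_1 = -3.461526 N
F_2 = 2.413052 N
F_3 = -2.582122 N
F_4 = -13.793580 N
F_5 = -14.420501 N
F_6 = 1.546284 N
F_7 = 1.682817 N

step 0→1:
  ẍ = (ẋ'−ẋ)/dt = (-0.573743168−-0.657892464)/0.011685 = 7.201480
  θ̈ = (θ̇'−θ̇)/dt = (-1.288166069−-1.245246853)/0.011685 = -3.673018
  sinθ=0.217371, cosθ=0.976089
  F = (M+m)·ẍ + m·l·cosθ·θ̈ − m·l·sinθ·θ̇² = 16.313455 + -1.288036 − 0.121096 = 14.904324
step 1→2:
  ẍ = (ẋ'−ẋ)/dt = (-0.596253654−-0.573743168)/0.011685 = -1.926443
  θ̈ = (θ̇'−θ̇)/dt = (-1.254166922−-1.288166069)/0.011685 = 2.909640
  sinθ=0.203146, cosθ=0.979148
  F = (M+m)·ẍ + m·l·cosθ·θ̈ − m·l·sinθ·θ̇² = -4.363956 + 1.023536 − 0.121107 = -3.461526
step 2→3:
  ẍ = (ẋ'−ẋ)/dt = (-0.584422759−-0.596253654)/0.011685 = 1.012486
  θ̈ = (θ̇'−θ̇)/dt = (-1.246684553−-1.254166922)/0.011685 = 0.640340
  sinθ=0.188385, cosθ=0.982095
  F = (M+m)·ẍ + m·l·cosθ·θ̈ − m·l·sinθ·θ̇² = 2.293576 + 0.225933 − 0.106457 = 2.413052
step 3→4:
  ẍ = (ẋ'−ẋ)/dt = (-0.601553260−-0.584422759)/0.011685 = -1.466025
  θ̈ = (θ̇'−θ̇)/dt = (-1.219072997−-1.246684553)/0.011685 = 2.362992
  sinθ=0.173973, cosθ=0.984750
  F = (M+m)·ẍ + m·l·cosθ·θ̈ − m·l·sinθ·θ̇² = -3.320974 + 0.835995 − 0.097143 = -2.582122
step 4→5:
  ẍ = (ẋ'−ẋ)/dt = (-0.683967442−-0.601553260)/0.011685 = -7.052990
  θ̈ = (θ̇'−θ̇)/dt = (-1.144325336−-1.219072997)/0.011685 = 6.396890
  sinθ=0.159610, cosθ=0.987180
  F = (M+m)·ẍ + m·l·cosθ·θ̈ − m·l·sinθ·θ̇² = -15.977081 + 2.268719 − 0.085219 = -13.793580
step 5→6:
  ẍ = (ẋ'−ẋ)/dt = (-0.769977491−-0.683967442)/0.011685 = -7.360723
  θ̈ = (θ̇'−θ̇)/dt = (-1.067985309−-1.144325336)/0.011685 = 6.533164
  sinθ=0.145532, cosθ=0.989354
  F = (M+m)·ẍ + m·l·cosθ·θ̈ − m·l·sinθ·θ̇² = -16.674187 + 2.322152 − 0.068466 = -14.420501
step 6→7:
  ẍ = (ẋ'−ẋ)/dt = (-0.762653817−-0.769977491)/0.011685 = 0.626759
  θ̈ = (θ̇'−θ̇)/dt = (-1.062055916−-1.067985309)/0.011685 = 0.507436
  sinθ=0.132290, cosθ=0.991211
  F = (M+m)·ẍ + m·l·cosθ·θ̈ − m·l·sinθ·θ̇² = 1.419791 + 0.180702 − 0.054209 = 1.546284
step 7→8:
  ẍ = (ẋ'−ẋ)/dt = (-0.754375429−-0.762653817)/0.011685 = 0.708463
  θ̈ = (θ̇'−θ̇)/dt = (-1.057910526−-1.062055916)/0.011685 = 0.354762
  sinθ=0.119910, cosθ=0.992785
  F = (M+m)·ẍ + m·l·cosθ·θ̈ − m·l·sinθ·θ̇² = 1.604875 + 0.126534 − 0.048592 = 1.682817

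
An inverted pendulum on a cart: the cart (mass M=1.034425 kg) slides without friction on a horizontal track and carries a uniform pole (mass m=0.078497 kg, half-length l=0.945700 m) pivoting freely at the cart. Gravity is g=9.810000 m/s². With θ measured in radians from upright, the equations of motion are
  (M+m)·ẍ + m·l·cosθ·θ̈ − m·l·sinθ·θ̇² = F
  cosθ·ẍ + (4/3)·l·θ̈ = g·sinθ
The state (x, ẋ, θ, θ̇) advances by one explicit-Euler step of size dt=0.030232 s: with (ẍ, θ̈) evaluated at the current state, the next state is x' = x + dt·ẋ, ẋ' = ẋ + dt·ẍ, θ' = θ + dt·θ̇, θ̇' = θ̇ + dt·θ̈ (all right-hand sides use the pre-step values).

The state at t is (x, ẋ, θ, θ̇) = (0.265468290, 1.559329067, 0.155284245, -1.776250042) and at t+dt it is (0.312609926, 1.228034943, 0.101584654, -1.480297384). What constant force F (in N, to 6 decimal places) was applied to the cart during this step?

ẍ = (ẋ'−ẋ)/dt = (1.228034943−1.559329067)/0.030232 = -10.958393
θ̈ = (θ̇'−θ̇)/dt = (-1.480297384−-1.776250042)/0.030232 = 9.789384
sinθ=0.154661, cosθ=0.987968
F = (M+m)·ẍ + m·l·cosθ·θ̈ − m·l·sinθ·θ̇² = -12.195836 + 0.717967 − 0.036224 = -11.514093

F = -11.514093 N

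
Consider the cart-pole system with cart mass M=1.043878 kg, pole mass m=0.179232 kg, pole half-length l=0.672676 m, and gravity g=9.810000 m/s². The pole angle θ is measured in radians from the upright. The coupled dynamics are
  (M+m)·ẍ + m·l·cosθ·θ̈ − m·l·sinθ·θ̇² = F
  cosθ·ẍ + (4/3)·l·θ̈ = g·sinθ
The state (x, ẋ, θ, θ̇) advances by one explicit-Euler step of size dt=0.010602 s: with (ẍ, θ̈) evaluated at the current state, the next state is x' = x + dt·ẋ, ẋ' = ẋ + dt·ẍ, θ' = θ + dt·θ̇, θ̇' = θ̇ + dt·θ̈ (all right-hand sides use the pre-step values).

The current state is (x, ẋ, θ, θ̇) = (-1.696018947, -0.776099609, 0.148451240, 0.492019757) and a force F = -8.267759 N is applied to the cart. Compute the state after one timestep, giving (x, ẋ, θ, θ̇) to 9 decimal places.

sinθ=0.147906585, cosθ=0.989001336
temp = (F + m·l·θ̇²·sinθ)/(M+m) = (-8.267759 + 0.004316921)/1.223110 = -6.756090686
θ̈ = (g·sinθ − cosθ·temp)/(l·(4/3 − m·cos²θ/(M+m))) = 10.159771023
ẍ = temp − m·l·θ̈·cosθ/(M+m) = -7.746550285
Euler: x'=-1.696018947+0.010602·-0.776099609=-1.704247155, ẋ'=-0.776099609+0.010602·-7.746550285=-0.858228535
       θ'=0.148451240+0.010602·0.492019757=0.153667633, θ̇'=0.492019757+0.010602·10.159771023=0.599733649

(-1.704247155, -0.858228535, 0.153667633, 0.599733649)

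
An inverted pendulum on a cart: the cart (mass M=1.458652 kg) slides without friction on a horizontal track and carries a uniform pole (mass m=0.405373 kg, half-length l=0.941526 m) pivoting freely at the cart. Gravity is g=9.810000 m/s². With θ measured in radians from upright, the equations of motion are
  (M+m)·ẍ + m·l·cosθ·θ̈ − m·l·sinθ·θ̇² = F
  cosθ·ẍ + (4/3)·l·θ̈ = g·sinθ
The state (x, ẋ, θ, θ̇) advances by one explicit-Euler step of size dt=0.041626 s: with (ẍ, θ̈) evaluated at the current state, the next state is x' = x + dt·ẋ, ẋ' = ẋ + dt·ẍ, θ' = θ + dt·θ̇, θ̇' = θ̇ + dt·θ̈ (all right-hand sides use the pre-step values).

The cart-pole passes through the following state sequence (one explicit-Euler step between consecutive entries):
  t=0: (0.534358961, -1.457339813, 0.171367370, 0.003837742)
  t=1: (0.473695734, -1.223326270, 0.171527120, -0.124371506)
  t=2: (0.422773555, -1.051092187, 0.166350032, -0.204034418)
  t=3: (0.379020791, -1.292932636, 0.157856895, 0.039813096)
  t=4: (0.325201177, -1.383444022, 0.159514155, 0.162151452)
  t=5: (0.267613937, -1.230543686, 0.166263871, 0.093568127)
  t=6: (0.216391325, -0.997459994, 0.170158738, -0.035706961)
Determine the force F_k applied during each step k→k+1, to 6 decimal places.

F_0 = 9.320864 N
F_1 = 6.991976 N
F_2 = -8.627344 N
F_3 = -2.945448 N
F_4 = 6.224472 N
F_5 = 9.268027 N

step 0→1:
  ẍ = (ẋ'−ẋ)/dt = (-1.223326270−-1.457339813)/0.041626 = 5.621812
  θ̈ = (θ̇'−θ̇)/dt = (-0.124371506−0.003837742)/0.041626 = -3.080028
  sinθ=0.170530, cosθ=0.985353
  F = (M+m)·ẍ + m·l·cosθ·θ̈ − m·l·sinθ·θ̇² = 10.479198 + -1.158333 − 0.000001 = 9.320864
step 1→2:
  ẍ = (ẋ'−ẋ)/dt = (-1.051092187−-1.223326270)/0.041626 = 4.137656
  θ̈ = (θ̇'−θ̇)/dt = (-0.204034418−-0.124371506)/0.041626 = -1.913778
  sinθ=0.170687, cosθ=0.985325
  F = (M+m)·ẍ + m·l·cosθ·θ̈ − m·l·sinθ·θ̇² = 7.712695 + -0.719711 − 0.001008 = 6.991976
step 2→3:
  ẍ = (ẋ'−ẋ)/dt = (-1.292932636−-1.051092187)/0.041626 = -5.809841
  θ̈ = (θ̇'−θ̇)/dt = (0.039813096−-0.204034418)/0.041626 = 5.858058
  sinθ=0.165584, cosθ=0.986196
  F = (M+m)·ẍ + m·l·cosθ·θ̈ − m·l·sinθ·θ̇² = -10.829689 + 2.204976 − 0.002631 = -8.627344
step 3→4:
  ẍ = (ẋ'−ẋ)/dt = (-1.383444022−-1.292932636)/0.041626 = -2.174395
  θ̈ = (θ̇'−θ̇)/dt = (0.162151452−0.039813096)/0.041626 = 2.938989
  sinθ=0.157202, cosθ=0.987566
  F = (M+m)·ẍ + m·l·cosθ·θ̈ − m·l·sinθ·θ̇² = -4.053128 + 1.107775 − 0.000095 = -2.945448
step 4→5:
  ẍ = (ẋ'−ẋ)/dt = (-1.230543686−-1.383444022)/0.041626 = 3.673193
  θ̈ = (θ̇'−θ̇)/dt = (0.093568127−0.162151452)/0.041626 = -1.647608
  sinθ=0.158839, cosθ=0.987305
  F = (M+m)·ẍ + m·l·cosθ·θ̈ − m·l·sinθ·θ̇² = 6.846924 + -0.620858 − 0.001594 = 6.224472
step 5→6:
  ẍ = (ẋ'−ẋ)/dt = (-0.997459994−-1.230543686)/0.041626 = 5.599474
  θ̈ = (θ̇'−θ̇)/dt = (-0.035706961−0.093568127)/0.041626 = -3.105633
  sinθ=0.165499, cosθ=0.986210
  F = (M+m)·ẍ + m·l·cosθ·θ̈ − m·l·sinθ·θ̇² = 10.437559 + -1.168979 − 0.000553 = 9.268027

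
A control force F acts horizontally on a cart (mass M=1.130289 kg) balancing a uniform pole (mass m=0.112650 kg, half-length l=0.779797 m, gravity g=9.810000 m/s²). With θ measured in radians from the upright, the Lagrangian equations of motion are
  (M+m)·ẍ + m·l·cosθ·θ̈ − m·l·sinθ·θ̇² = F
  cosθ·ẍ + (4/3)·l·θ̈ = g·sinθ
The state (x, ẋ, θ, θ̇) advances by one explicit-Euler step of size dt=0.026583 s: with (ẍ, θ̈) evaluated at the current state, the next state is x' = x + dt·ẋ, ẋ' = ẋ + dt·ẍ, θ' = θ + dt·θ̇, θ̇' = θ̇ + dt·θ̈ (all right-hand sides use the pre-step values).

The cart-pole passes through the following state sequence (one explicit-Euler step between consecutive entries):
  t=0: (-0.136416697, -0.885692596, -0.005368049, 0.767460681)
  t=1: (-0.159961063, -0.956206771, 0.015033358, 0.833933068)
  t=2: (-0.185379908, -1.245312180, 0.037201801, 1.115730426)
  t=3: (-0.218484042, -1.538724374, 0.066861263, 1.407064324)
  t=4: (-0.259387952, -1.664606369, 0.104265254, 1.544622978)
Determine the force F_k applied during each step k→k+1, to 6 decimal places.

step 0→1:
  ẍ = (ẋ'−ẋ)/dt = (-0.956206771−-0.885692596)/0.026583 = -2.652604
  θ̈ = (θ̇'−θ̇)/dt = (0.833933068−0.767460681)/0.026583 = 2.500560
  sinθ=-0.005368, cosθ=0.999986
  F = (M+m)·ẍ + m·l·cosθ·θ̈ − m·l·sinθ·θ̇² = -3.297025 + 0.219656 − -0.000278 = -3.077091
step 1→2:
  ẍ = (ẋ'−ẋ)/dt = (-1.245312180−-0.956206771)/0.026583 = -10.875575
  θ̈ = (θ̇'−θ̇)/dt = (1.115730426−0.833933068)/0.026583 = 10.600661
  sinθ=0.015033, cosθ=0.999887
  F = (M+m)·ẍ + m·l·cosθ·θ̈ − m·l·sinθ·θ̇² = -13.517676 + 0.931101 − 0.000918 = -12.587494
step 2→3:
  ẍ = (ẋ'−ẋ)/dt = (-1.538724374−-1.245312180)/0.026583 = -11.037588
  θ̈ = (θ̇'−θ̇)/dt = (1.407064324−1.115730426)/0.026583 = 10.959406
  sinθ=0.037193, cosθ=0.999308
  F = (M+m)·ẍ + m·l·cosθ·θ̈ − m·l·sinθ·θ̇² = -13.719048 + 0.962053 − 0.004067 = -12.761062
step 3→4:
  ẍ = (ẋ'−ẋ)/dt = (-1.664606369−-1.538724374)/0.026583 = -4.735432
  θ̈ = (θ̇'−θ̇)/dt = (1.544622978−1.407064324)/0.026583 = 5.174685
  sinθ=0.066811, cosθ=0.997766
  F = (M+m)·ẍ + m·l·cosθ·θ̈ − m·l·sinθ·θ̇² = -5.885853 + 0.453550 − 0.011620 = -5.443923

F_0 = -3.077091 N
F_1 = -12.587494 N
F_2 = -12.761062 N
F_3 = -5.443923 N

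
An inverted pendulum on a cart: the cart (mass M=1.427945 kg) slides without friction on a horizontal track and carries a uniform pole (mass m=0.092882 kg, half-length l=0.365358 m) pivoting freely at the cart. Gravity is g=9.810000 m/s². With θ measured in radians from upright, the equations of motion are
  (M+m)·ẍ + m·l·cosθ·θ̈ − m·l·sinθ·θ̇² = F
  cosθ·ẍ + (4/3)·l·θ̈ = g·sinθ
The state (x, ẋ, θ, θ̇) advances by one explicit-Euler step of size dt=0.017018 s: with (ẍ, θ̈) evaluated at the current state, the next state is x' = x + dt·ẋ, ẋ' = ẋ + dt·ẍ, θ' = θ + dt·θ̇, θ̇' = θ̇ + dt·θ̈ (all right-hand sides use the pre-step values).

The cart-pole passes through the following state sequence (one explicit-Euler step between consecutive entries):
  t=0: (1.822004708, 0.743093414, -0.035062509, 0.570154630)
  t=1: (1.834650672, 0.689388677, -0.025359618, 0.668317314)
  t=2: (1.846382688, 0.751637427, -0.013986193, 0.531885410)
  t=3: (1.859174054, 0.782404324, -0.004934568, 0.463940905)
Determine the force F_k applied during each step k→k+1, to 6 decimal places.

F_0 = -4.603356 N
F_1 = 5.291325 N
F_2 = 2.614169 N

step 0→1:
  ẍ = (ẋ'−ẋ)/dt = (0.689388677−0.743093414)/0.017018 = -3.155761
  θ̈ = (θ̇'−θ̇)/dt = (0.668317314−0.570154630)/0.017018 = 5.768168
  sinθ=-0.035055, cosθ=0.999385
  F = (M+m)·ẍ + m·l·cosθ·θ̈ − m·l·sinθ·θ̇² = -4.799366 + 0.195624 − -0.000387 = -4.603356
step 1→2:
  ẍ = (ẋ'−ẋ)/dt = (0.751637427−0.689388677)/0.017018 = 3.657818
  θ̈ = (θ̇'−θ̇)/dt = (0.531885410−0.668317314)/0.017018 = -8.016918
  sinθ=-0.025357, cosθ=0.999678
  F = (M+m)·ẍ + m·l·cosθ·θ̈ − m·l·sinθ·θ̇² = 5.562909 + -0.271968 − -0.000384 = 5.291325
step 2→3:
  ẍ = (ẋ'−ẋ)/dt = (0.782404324−0.751637427)/0.017018 = 1.807903
  θ̈ = (θ̇'−θ̇)/dt = (0.463940905−0.531885410)/0.017018 = -3.992508
  sinθ=-0.013986, cosθ=0.999902
  F = (M+m)·ẍ + m·l·cosθ·θ̈ − m·l·sinθ·θ̇² = 2.749508 + -0.135473 − -0.000134 = 2.614169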